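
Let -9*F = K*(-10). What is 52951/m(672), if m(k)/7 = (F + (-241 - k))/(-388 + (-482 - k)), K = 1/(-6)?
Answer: 1102280967/86296 ≈ 12773.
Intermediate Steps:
K = -1/6 ≈ -0.16667
F = -5/27 (F = -(-1)*(-10)/54 = -1/9*5/3 = -5/27 ≈ -0.18519)
m(k) = 7*(-6512/27 - k)/(-870 - k) (m(k) = 7*((-5/27 + (-241 - k))/(-388 + (-482 - k))) = 7*((-6512/27 - k)/(-870 - k)) = 7*(-6512/27 - k)/(-870 - k))
52951/m(672) = 52951/((7*(6512 + 27*672)/(27*(870 + 672)))) = 52951/(((7/27)*(6512 + 18144)/1542)) = 52951/(((7/27)*(1/1542)*24656)) = 52951/(86296/20817) = 52951*(20817/86296) = 1102280967/86296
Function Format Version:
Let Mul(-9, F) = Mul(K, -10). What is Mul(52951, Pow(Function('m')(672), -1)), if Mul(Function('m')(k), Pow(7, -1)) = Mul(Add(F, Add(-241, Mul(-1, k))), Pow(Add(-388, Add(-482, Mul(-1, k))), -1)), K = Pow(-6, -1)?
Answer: Rational(1102280967, 86296) ≈ 12773.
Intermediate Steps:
K = Rational(-1, 6) ≈ -0.16667
F = Rational(-5, 27) (F = Mul(Rational(-1, 9), Mul(Rational(-1, 6), -10)) = Mul(Rational(-1, 9), Rational(5, 3)) = Rational(-5, 27) ≈ -0.18519)
Function('m')(k) = Mul(7, Pow(Add(-870, Mul(-1, k)), -1), Add(Rational(-6512, 27), Mul(-1, k))) (Function('m')(k) = Mul(7, Mul(Add(Rational(-5, 27), Add(-241, Mul(-1, k))), Pow(Add(-388, Add(-482, Mul(-1, k))), -1))) = Mul(7, Mul(Add(Rational(-6512, 27), Mul(-1, k)), Pow(Add(-870, Mul(-1, k)), -1))) = Mul(7, Mul(Pow(Add(-870, Mul(-1, k)), -1), Add(Rational(-6512, 27), Mul(-1, k)))) = Mul(7, Pow(Add(-870, Mul(-1, k)), -1), Add(Rational(-6512, 27), Mul(-1, k))))
Mul(52951, Pow(Function('m')(672), -1)) = Mul(52951, Pow(Mul(Rational(7, 27), Pow(Add(870, 672), -1), Add(6512, Mul(27, 672))), -1)) = Mul(52951, Pow(Mul(Rational(7, 27), Pow(1542, -1), Add(6512, 18144)), -1)) = Mul(52951, Pow(Mul(Rational(7, 27), Rational(1, 1542), 24656), -1)) = Mul(52951, Pow(Rational(86296, 20817), -1)) = Mul(52951, Rational(20817, 86296)) = Rational(1102280967, 86296)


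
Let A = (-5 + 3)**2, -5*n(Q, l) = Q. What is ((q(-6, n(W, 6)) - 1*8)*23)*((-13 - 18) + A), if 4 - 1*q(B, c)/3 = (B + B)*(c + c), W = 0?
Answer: -2484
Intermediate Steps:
n(Q, l) = -Q/5
q(B, c) = 12 - 12*B*c (q(B, c) = 12 - 3*(B + B)*(c + c) = 12 - 3*2*B*2*c = 12 - 12*B*c)
A = 4 (A = (-2)**2 = 4)
((q(-6, n(W, 6)) - 1*8)*23)*((-13 - 18) + A) = (((12 - 12*(-6)*(-1/5*0)) - 1*8)*23)*((-13 - 18) + 4) = (((12 - 12*(-6)*0) - 8)*23)*(-31 + 4) = (((12 + 0) - 8)*23)*(-27) = ((12 - 8)*23)*(-27) = (4*23)*(-27) = 92*(-27) = -2484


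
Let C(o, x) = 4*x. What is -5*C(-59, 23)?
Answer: -460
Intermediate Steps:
-5*C(-59, 23) = -20*23 = -5*92 = -460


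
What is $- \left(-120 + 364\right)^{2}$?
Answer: $-59536$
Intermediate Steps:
$- \left(-120 + 364\right)^{2} = - 244^{2} = \left(-1\right) 59536 = -59536$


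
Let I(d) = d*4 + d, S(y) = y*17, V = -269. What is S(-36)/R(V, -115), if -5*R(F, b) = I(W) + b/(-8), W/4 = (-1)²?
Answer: 4896/55 ≈ 89.018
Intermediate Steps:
W = 4 (W = 4*(-1)² = 4*1 = 4)
S(y) = 17*y
I(d) = 5*d (I(d) = 4*d + d = 5*d)
R(F, b) = -4 + b/40 (R(F, b) = -(5*4 + b/(-8))/5 = -(20 + b*(-⅛))/5 = -(20 - b/8)/5 = -4 + b/40)
S(-36)/R(V, -115) = (17*(-36))/(-4 + (1/40)*(-115)) = -612/(-4 - 23/8) = -612/(-55/8) = -612*(-8/55) = 4896/55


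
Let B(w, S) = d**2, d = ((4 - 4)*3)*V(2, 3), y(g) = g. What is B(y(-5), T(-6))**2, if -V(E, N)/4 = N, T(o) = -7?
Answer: 0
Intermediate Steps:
V(E, N) = -4*N
d = 0 (d = ((4 - 4)*3)*(-4*3) = (0*3)*(-12) = 0*(-12) = 0)
B(w, S) = 0 (B(w, S) = 0**2 = 0)
B(y(-5), T(-6))**2 = 0**2 = 0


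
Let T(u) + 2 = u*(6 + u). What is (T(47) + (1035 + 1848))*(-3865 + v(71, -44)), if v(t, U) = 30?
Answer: -20601620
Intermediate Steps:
T(u) = -2 + u*(6 + u)
(T(47) + (1035 + 1848))*(-3865 + v(71, -44)) = ((-2 + 47² + 6*47) + (1035 + 1848))*(-3865 + 30) = ((-2 + 2209 + 282) + 2883)*(-3835) = (2489 + 2883)*(-3835) = 5372*(-3835) = -20601620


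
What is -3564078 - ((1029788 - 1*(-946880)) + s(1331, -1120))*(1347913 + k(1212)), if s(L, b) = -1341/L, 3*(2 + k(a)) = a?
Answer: -3547345688990423/1331 ≈ -2.6652e+12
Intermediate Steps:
k(a) = -2 + a/3
-3564078 - ((1029788 - 1*(-946880)) + s(1331, -1120))*(1347913 + k(1212)) = -3564078 - ((1029788 - 1*(-946880)) - 1341/1331)*(1347913 + (-2 + (⅓)*1212)) = -3564078 - ((1029788 + 946880) - 1341*1/1331)*(1347913 + (-2 + 404)) = -3564078 - (1976668 - 1341/1331)*(1347913 + 402) = -3564078 - 2630943767*1348315/1331 = -3564078 - 1*3547340945202605/1331 = -3564078 - 3547340945202605/1331 = -3547345688990423/1331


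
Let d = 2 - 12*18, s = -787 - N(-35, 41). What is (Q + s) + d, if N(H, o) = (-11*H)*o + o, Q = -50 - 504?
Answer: -17381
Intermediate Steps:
Q = -554
N(H, o) = o - 11*H*o (N(H, o) = -11*H*o + o = o - 11*H*o)
s = -16613 (s = -787 - 41*(1 - 11*(-35)) = -787 - 41*(1 + 385) = -787 - 41*386 = -787 - 1*15826 = -787 - 15826 = -16613)
d = -214 (d = 2 - 216 = -214)
(Q + s) + d = (-554 - 16613) - 214 = -17167 - 214 = -17381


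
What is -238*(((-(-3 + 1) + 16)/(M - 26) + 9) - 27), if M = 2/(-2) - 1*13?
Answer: 43911/10 ≈ 4391.1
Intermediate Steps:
M = -14 (M = 2*(-½) - 13 = -1 - 13 = -14)
-238*(((-(-3 + 1) + 16)/(M - 26) + 9) - 27) = -238*(((-(-3 + 1) + 16)/(-14 - 26) + 9) - 27) = -238*(((-1*(-2) + 16)/(-40) + 9) - 27) = -238*(((2 + 16)*(-1/40) + 9) - 27) = -238*((18*(-1/40) + 9) - 27) = -238*((-9/20 + 9) - 27) = -238*(171/20 - 27) = -238*(-369/20) = 43911/10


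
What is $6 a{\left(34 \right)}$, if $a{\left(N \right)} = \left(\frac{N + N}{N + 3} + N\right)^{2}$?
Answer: $\frac{10549656}{1369} \approx 7706.1$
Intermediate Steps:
$a{\left(N \right)} = \left(N + \frac{2 N}{3 + N}\right)^{2}$ ($a{\left(N \right)} = \left(\frac{2 N}{3 + N} + N\right)^{2} = \left(N + \frac{2 N}{3 + N}\right)^{2}$)
$6 a{\left(34 \right)} = 6 \frac{34^{2} \left(5 + 34\right)^{2}}{\left(3 + 34\right)^{2}} = 6 \frac{1156 \cdot 39^{2}}{1369} = 6 \cdot 1156 \cdot \frac{1}{1369} \cdot 1521 = 6 \cdot \frac{1758276}{1369} = \frac{10549656}{1369}$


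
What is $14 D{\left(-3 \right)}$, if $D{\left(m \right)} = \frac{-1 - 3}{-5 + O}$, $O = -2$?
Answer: $8$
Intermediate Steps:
$D{\left(m \right)} = \frac{4}{7}$ ($D{\left(m \right)} = \frac{-1 - 3}{-5 - 2} = - \frac{4}{-7} = \left(-4\right) \left(- \frac{1}{7}\right) = \frac{4}{7}$)
$14 D{\left(-3 \right)} = 14 \cdot \frac{4}{7} = 8$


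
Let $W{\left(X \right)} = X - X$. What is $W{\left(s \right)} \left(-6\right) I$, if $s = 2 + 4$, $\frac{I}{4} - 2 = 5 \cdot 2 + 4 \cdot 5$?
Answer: $0$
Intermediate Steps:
$I = 128$ ($I = 8 + 4 \left(5 \cdot 2 + 4 \cdot 5\right) = 8 + 4 \left(10 + 20\right) = 8 + 4 \cdot 30 = 8 + 120 = 128$)
$s = 6$
$W{\left(X \right)} = 0$
$W{\left(s \right)} \left(-6\right) I = 0 \left(-6\right) 128 = 0 \cdot 128 = 0$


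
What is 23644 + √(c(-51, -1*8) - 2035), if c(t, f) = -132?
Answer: 23644 + I*√2167 ≈ 23644.0 + 46.551*I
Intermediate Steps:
23644 + √(c(-51, -1*8) - 2035) = 23644 + √(-132 - 2035) = 23644 + √(-2167) = 23644 + I*√2167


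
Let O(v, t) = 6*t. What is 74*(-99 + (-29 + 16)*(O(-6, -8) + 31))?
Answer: 9028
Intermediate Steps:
74*(-99 + (-29 + 16)*(O(-6, -8) + 31)) = 74*(-99 + (-29 + 16)*(6*(-8) + 31)) = 74*(-99 - 13*(-48 + 31)) = 74*(-99 - 13*(-17)) = 74*(-99 + 221) = 74*122 = 9028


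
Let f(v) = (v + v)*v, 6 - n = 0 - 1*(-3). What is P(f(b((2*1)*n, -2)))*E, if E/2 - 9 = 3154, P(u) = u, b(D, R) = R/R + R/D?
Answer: 50608/9 ≈ 5623.1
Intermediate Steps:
n = 3 (n = 6 - (0 - 1*(-3)) = 6 - (0 + 3) = 6 - 1*3 = 6 - 3 = 3)
b(D, R) = 1 + R/D
f(v) = 2*v**2 (f(v) = (2*v)*v = 2*v**2)
E = 6326 (E = 18 + 2*3154 = 18 + 6308 = 6326)
P(f(b((2*1)*n, -2)))*E = (2*(((2*1)*3 - 2)/(((2*1)*3)))**2)*6326 = (2*((2*3 - 2)/((2*3)))**2)*6326 = (2*((6 - 2)/6)**2)*6326 = (2*((1/6)*4)**2)*6326 = (2*(2/3)**2)*6326 = (2*(4/9))*6326 = (8/9)*6326 = 50608/9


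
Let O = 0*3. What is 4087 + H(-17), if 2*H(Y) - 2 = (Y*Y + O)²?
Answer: 91697/2 ≈ 45849.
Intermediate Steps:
O = 0
H(Y) = 1 + Y⁴/2 (H(Y) = 1 + (Y*Y + 0)²/2 = 1 + (Y² + 0)²/2 = 1 + (Y²)²/2 = 1 + Y⁴/2)
4087 + H(-17) = 4087 + (1 + (½)*(-17)⁴) = 4087 + (1 + (½)*83521) = 4087 + (1 + 83521/2) = 4087 + 83523/2 = 91697/2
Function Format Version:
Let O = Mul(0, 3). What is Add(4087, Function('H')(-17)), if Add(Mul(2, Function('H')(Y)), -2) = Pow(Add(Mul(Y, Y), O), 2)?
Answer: Rational(91697, 2) ≈ 45849.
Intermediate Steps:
O = 0
Function('H')(Y) = Add(1, Mul(Rational(1, 2), Pow(Y, 4))) (Function('H')(Y) = Add(1, Mul(Rational(1, 2), Pow(Add(Mul(Y, Y), 0), 2))) = Add(1, Mul(Rational(1, 2), Pow(Add(Pow(Y, 2), 0), 2))) = Add(1, Mul(Rational(1, 2), Pow(Pow(Y, 2), 2))) = Add(1, Mul(Rational(1, 2), Pow(Y, 4))))
Add(4087, Function('H')(-17)) = Add(4087, Add(1, Mul(Rational(1, 2), Pow(-17, 4)))) = Add(4087, Add(1, Mul(Rational(1, 2), 83521))) = Add(4087, Add(1, Rational(83521, 2))) = Add(4087, Rational(83523, 2)) = Rational(91697, 2)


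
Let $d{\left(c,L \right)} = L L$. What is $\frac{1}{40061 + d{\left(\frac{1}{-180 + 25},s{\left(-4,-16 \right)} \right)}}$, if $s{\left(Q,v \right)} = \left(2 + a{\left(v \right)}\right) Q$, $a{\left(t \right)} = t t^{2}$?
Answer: $\frac{1}{268213437} \approx 3.7284 \cdot 10^{-9}$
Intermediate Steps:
$a{\left(t \right)} = t^{3}$
$s{\left(Q,v \right)} = Q \left(2 + v^{3}\right)$ ($s{\left(Q,v \right)} = \left(2 + v^{3}\right) Q = Q \left(2 + v^{3}\right)$)
$d{\left(c,L \right)} = L^{2}$
$\frac{1}{40061 + d{\left(\frac{1}{-180 + 25},s{\left(-4,-16 \right)} \right)}} = \frac{1}{40061 + \left(- 4 \left(2 + \left(-16\right)^{3}\right)\right)^{2}} = \frac{1}{40061 + \left(- 4 \left(2 - 4096\right)\right)^{2}} = \frac{1}{40061 + \left(\left(-4\right) \left(-4094\right)\right)^{2}} = \frac{1}{40061 + 16376^{2}} = \frac{1}{40061 + 268173376} = \frac{1}{268213437}$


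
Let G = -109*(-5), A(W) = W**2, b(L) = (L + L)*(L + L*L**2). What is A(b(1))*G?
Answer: 8720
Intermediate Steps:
b(L) = 2*L*(L + L**3) (b(L) = (2*L)*(L + L**3) = 2*L*(L + L**3))
G = 545
A(b(1))*G = (2*1**2*(1 + 1**2))**2*545 = (2*1*(1 + 1))**2*545 = (2*1*2)**2*545 = 4**2*545 = 16*545 = 8720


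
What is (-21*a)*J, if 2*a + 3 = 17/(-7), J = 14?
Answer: 798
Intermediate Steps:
a = -19/7 (a = -3/2 + (17/(-7))/2 = -3/2 + (17*(-1/7))/2 = -3/2 + (1/2)*(-17/7) = -3/2 - 17/14 = -19/7 ≈ -2.7143)
(-21*a)*J = -21*(-19/7)*14 = 57*14 = 798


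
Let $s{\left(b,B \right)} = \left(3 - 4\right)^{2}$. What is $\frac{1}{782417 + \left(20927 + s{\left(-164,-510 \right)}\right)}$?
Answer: $\frac{1}{803345} \approx 1.2448 \cdot 10^{-6}$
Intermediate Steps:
$s{\left(b,B \right)} = 1$ ($s{\left(b,B \right)} = \left(-1\right)^{2} = 1$)
$\frac{1}{782417 + \left(20927 + s{\left(-164,-510 \right)}\right)} = \frac{1}{782417 + \left(20927 + 1\right)} = \frac{1}{782417 + 20928} = \frac{1}{803345}$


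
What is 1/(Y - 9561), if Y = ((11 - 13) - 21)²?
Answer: -1/9032 ≈ -0.00011072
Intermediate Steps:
Y = 529 (Y = (-2 - 21)² = (-23)² = 529)
1/(Y - 9561) = 1/(529 - 9561) = 1/(-9032) = -1/9032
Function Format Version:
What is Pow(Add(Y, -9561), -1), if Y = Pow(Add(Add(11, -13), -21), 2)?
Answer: Rational(-1, 9032) ≈ -0.00011072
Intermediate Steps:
Y = 529 (Y = Pow(Add(-2, -21), 2) = Pow(-23, 2) = 529)
Pow(Add(Y, -9561), -1) = Pow(Add(529, -9561), -1) = Pow(-9032, -1) = Rational(-1, 9032)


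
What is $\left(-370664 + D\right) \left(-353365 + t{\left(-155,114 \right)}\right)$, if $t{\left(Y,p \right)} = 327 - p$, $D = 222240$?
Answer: $52416232448$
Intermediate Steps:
$\left(-370664 + D\right) \left(-353365 + t{\left(-155,114 \right)}\right) = \left(-370664 + 222240\right) \left(-353365 + \left(327 - 114\right)\right) = - 148424 \left(-353365 + \left(327 - 114\right)\right) = - 148424 \left(-353365 + 213\right) = \left(-148424\right) \left(-353152\right) = 52416232448$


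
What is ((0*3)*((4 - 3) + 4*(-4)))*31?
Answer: 0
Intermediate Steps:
((0*3)*((4 - 3) + 4*(-4)))*31 = (0*(1 - 16))*31 = (0*(-15))*31 = 0*31 = 0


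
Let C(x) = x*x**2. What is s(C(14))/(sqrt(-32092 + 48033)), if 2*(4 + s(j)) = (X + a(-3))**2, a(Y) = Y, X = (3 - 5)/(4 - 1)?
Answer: 49*sqrt(15941)/286938 ≈ 0.021561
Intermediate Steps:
C(x) = x**3
X = -2/3 ≈ -0.66667
s(j) = 49/18 (s(j) = -4 + (-2/3 - 3)**2/2 = -4 + (-11/3)**2/2 = -4 + (1/2)*(121/9) = -4 + 121/18 = 49/18)
s(C(14))/(sqrt(-32092 + 48033)) = 49/(18*(sqrt(-32092 + 48033))) = 49/(18*(sqrt(15941))) = 49*(sqrt(15941)/15941)/18 = 49*sqrt(15941)/286938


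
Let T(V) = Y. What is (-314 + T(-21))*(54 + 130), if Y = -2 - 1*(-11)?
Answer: -56120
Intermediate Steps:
Y = 9 (Y = -2 + 11 = 9)
T(V) = 9
(-314 + T(-21))*(54 + 130) = (-314 + 9)*(54 + 130) = -305*184 = -56120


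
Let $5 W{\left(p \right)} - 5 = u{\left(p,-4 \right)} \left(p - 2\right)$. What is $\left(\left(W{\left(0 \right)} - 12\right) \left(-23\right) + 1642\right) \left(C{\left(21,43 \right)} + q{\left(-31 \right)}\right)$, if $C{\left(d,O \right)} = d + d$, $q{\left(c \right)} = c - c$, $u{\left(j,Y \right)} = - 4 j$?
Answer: $79590$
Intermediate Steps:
$q{\left(c \right)} = 0$
$C{\left(d,O \right)} = 2 d$
$W{\left(p \right)} = 1 - \frac{4 p \left(-2 + p\right)}{5}$ ($W{\left(p \right)} = 1 + \frac{- 4 p \left(p - 2\right)}{5} = 1 + \frac{- 4 p \left(-2 + p\right)}{5} = 1 + \frac{\left(-4\right) p \left(-2 + p\right)}{5} = 1 - \frac{4 p \left(-2 + p\right)}{5}$)
$\left(\left(W{\left(0 \right)} - 12\right) \left(-23\right) + 1642\right) \left(C{\left(21,43 \right)} + q{\left(-31 \right)}\right) = \left(\left(\left(1 - \frac{4 \cdot 0^{2}}{5} + \frac{8}{5} \cdot 0\right) - 12\right) \left(-23\right) + 1642\right) \left(2 \cdot 21 + 0\right) = \left(\left(\left(1 - 0 + 0\right) - 12\right) \left(-23\right) + 1642\right) \left(42 + 0\right) = \left(\left(\left(1 + 0 + 0\right) - 12\right) \left(-23\right) + 1642\right) 42 = \left(\left(1 - 12\right) \left(-23\right) + 1642\right) 42 = \left(\left(-11\right) \left(-23\right) + 1642\right) 42 = \left(253 + 1642\right) 42 = 1895 \cdot 42 = 79590$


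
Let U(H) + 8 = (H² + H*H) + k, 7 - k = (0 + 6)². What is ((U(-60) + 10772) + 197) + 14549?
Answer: 32681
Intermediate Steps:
k = -29 (k = 7 - (0 + 6)² = 7 - 1*6² = 7 - 1*36 = 7 - 36 = -29)
U(H) = -37 + 2*H² (U(H) = -8 + ((H² + H*H) - 29) = -8 + ((H² + H²) - 29) = -8 + (2*H² - 29) = -8 + (-29 + 2*H²) = -37 + 2*H²)
((U(-60) + 10772) + 197) + 14549 = (((-37 + 2*(-60)²) + 10772) + 197) + 14549 = (((-37 + 2*3600) + 10772) + 197) + 14549 = (((-37 + 7200) + 10772) + 197) + 14549 = ((7163 + 10772) + 197) + 14549 = (17935 + 197) + 14549 = 18132 + 14549 = 32681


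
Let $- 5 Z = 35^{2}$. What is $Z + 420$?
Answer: $175$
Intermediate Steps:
$Z = -245$ ($Z = - \frac{35^{2}}{5} = \left(- \frac{1}{5}\right) 1225 = -245$)
$Z + 420 = -245 + 420 = 175$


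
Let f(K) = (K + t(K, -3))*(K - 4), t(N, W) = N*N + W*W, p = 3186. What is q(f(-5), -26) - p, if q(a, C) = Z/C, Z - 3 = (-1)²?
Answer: -41420/13 ≈ -3186.2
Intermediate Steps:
t(N, W) = N² + W²
Z = 4 (Z = 3 + (-1)² = 3 + 1 = 4)
f(K) = (-4 + K)*(9 + K + K²) (f(K) = (K + (K² + (-3)²))*(K - 4) = (K + (K² + 9))*(-4 + K) = (K + (9 + K²))*(-4 + K) = (9 + K + K²)*(-4 + K) = (-4 + K)*(9 + K + K²))
q(a, C) = 4/C
q(f(-5), -26) - p = 4/(-26) - 1*3186 = 4*(-1/26) - 3186 = -2/13 - 3186 = -41420/13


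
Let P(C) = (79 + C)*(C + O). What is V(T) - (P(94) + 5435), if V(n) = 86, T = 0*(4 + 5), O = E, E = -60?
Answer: -11231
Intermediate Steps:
O = -60
T = 0 (T = 0*9 = 0)
P(C) = (-60 + C)*(79 + C) (P(C) = (79 + C)*(C - 60) = (79 + C)*(-60 + C) = (-60 + C)*(79 + C))
V(T) - (P(94) + 5435) = 86 - ((-4740 + 94² + 19*94) + 5435) = 86 - ((-4740 + 8836 + 1786) + 5435) = 86 - (5882 + 5435) = 86 - 1*11317 = 86 - 11317 = -11231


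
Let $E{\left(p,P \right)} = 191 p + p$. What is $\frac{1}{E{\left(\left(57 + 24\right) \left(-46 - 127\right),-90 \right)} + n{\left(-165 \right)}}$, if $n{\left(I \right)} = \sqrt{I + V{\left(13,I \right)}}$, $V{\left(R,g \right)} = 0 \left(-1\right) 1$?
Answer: $- \frac{896832}{2412922908727} - \frac{i \sqrt{165}}{7238768726181} \approx -3.7168 \cdot 10^{-7} - 1.7745 \cdot 10^{-12} i$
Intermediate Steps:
$V{\left(R,g \right)} = 0$ ($V{\left(R,g \right)} = 0 \cdot 1 = 0$)
$E{\left(p,P \right)} = 192 p$
$n{\left(I \right)} = \sqrt{I}$ ($n{\left(I \right)} = \sqrt{I + 0} = \sqrt{I}$)
$\frac{1}{E{\left(\left(57 + 24\right) \left(-46 - 127\right),-90 \right)} + n{\left(-165 \right)}} = \frac{1}{192 \left(57 + 24\right) \left(-46 - 127\right) + \sqrt{-165}} = \frac{1}{192 \cdot 81 \left(-173\right) + i \sqrt{165}} = \frac{1}{192 \left(-14013\right) + i \sqrt{165}} = \frac{1}{-2690496 + i \sqrt{165}}$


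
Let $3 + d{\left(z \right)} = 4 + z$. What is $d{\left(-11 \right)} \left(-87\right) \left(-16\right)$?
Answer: $-13920$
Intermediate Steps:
$d{\left(z \right)} = 1 + z$ ($d{\left(z \right)} = -3 + \left(4 + z\right) = 1 + z$)
$d{\left(-11 \right)} \left(-87\right) \left(-16\right) = \left(1 - 11\right) \left(-87\right) \left(-16\right) = \left(-10\right) \left(-87\right) \left(-16\right) = 870 \left(-16\right) = -13920$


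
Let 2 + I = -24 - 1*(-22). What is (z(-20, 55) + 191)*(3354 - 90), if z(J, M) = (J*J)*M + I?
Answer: 72418368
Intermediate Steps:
I = -4 (I = -2 + (-24 - 1*(-22)) = -2 + (-24 + 22) = -2 - 2 = -4)
z(J, M) = -4 + M*J**2 (z(J, M) = (J*J)*M - 4 = J**2*M - 4 = M*J**2 - 4 = -4 + M*J**2)
(z(-20, 55) + 191)*(3354 - 90) = ((-4 + 55*(-20)**2) + 191)*(3354 - 90) = ((-4 + 55*400) + 191)*3264 = ((-4 + 22000) + 191)*3264 = (21996 + 191)*3264 = 22187*3264 = 72418368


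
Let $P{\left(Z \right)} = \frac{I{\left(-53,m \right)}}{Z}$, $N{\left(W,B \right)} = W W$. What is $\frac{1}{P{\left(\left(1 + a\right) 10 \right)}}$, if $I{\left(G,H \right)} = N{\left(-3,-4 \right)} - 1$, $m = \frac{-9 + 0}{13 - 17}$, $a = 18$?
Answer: $\frac{95}{4} \approx 23.75$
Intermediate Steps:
$N{\left(W,B \right)} = W^{2}$
$m = \frac{9}{4}$ ($m = - \frac{9}{-4} = \left(-9\right) \left(- \frac{1}{4}\right) = \frac{9}{4} \approx 2.25$)
$I{\left(G,H \right)} = 8$ ($I{\left(G,H \right)} = \left(-3\right)^{2} - 1 = 9 - 1 = 8$)
$P{\left(Z \right)} = \frac{8}{Z}$
$\frac{1}{P{\left(\left(1 + a\right) 10 \right)}} = \frac{1}{8 \frac{1}{\left(1 + 18\right) 10}} = \frac{1}{8 \frac{1}{19 \cdot 10}} = \frac{1}{8 \cdot \frac{1}{190}} = \frac{1}{\frac{4}{95}} = \frac{95}{4}$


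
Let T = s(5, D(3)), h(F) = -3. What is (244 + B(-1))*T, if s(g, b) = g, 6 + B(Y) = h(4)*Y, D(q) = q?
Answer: 1205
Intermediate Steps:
B(Y) = -6 - 3*Y
T = 5
(244 + B(-1))*T = (244 + (-6 - 3*(-1)))*5 = (244 + (-6 + 3))*5 = (244 - 3)*5 = 241*5 = 1205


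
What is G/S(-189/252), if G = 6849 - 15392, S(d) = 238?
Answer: -8543/238 ≈ -35.895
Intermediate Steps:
G = -8543
G/S(-189/252) = -8543/238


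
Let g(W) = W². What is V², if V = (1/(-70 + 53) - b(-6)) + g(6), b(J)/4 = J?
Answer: 1038361/289 ≈ 3592.9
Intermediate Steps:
b(J) = 4*J
V = 1019/17 (V = (1/(-70 + 53) - 4*(-6)) + 6² = (1/(-17) - 1*(-24)) + 36 = (-1/17 + 24) + 36 = 407/17 + 36 = 1019/17 ≈ 59.941)
V² = (1019/17)² = 1038361/289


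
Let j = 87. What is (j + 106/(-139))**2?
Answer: 143688169/19321 ≈ 7436.9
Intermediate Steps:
(j + 106/(-139))**2 = (87 + 106/(-139))**2 = (87 + 106*(-1/139))**2 = (87 - 106/139)**2 = (11987/139)**2 = 143688169/19321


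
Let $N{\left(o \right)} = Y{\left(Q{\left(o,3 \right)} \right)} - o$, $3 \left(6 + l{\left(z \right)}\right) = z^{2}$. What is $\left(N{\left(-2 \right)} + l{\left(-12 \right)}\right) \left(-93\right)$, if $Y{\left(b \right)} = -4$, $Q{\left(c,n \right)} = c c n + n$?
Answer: $-3720$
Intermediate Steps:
$Q{\left(c,n \right)} = n + n c^{2}$ ($Q{\left(c,n \right)} = c^{2} n + n = n c^{2} + n = n + n c^{2}$)
$l{\left(z \right)} = -6 + \frac{z^{2}}{3}$
$N{\left(o \right)} = -4 - o$
$\left(N{\left(-2 \right)} + l{\left(-12 \right)}\right) \left(-93\right) = \left(\left(-4 - -2\right) - \left(6 - \frac{\left(-12\right)^{2}}{3}\right)\right) \left(-93\right) = \left(\left(-4 + 2\right) + \left(-6 + \frac{1}{3} \cdot 144\right)\right) \left(-93\right) = \left(-2 + \left(-6 + 48\right)\right) \left(-93\right) = \left(-2 + 42\right) \left(-93\right) = 40 \left(-93\right) = -3720$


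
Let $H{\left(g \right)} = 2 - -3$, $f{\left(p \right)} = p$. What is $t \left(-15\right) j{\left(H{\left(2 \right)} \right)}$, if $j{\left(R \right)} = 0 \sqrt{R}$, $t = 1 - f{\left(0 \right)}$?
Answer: $0$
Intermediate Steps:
$H{\left(g \right)} = 5$ ($H{\left(g \right)} = 2 + 3 = 5$)
$t = 1$ ($t = 1 - 0 = 1 + 0 = 1$)
$j{\left(R \right)} = 0$
$t \left(-15\right) j{\left(H{\left(2 \right)} \right)} = 1 \left(-15\right) 0 = \left(-15\right) 0 = 0$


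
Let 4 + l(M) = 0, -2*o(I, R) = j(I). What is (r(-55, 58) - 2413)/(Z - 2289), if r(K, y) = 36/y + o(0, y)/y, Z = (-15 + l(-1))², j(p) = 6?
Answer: 139921/111824 ≈ 1.2513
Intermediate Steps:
o(I, R) = -3 (o(I, R) = -½*6 = -3)
l(M) = -4 (l(M) = -4 + 0 = -4)
Z = 361 (Z = (-15 - 4)² = (-19)² = 361)
r(K, y) = 33/y (r(K, y) = 36/y - 3/y = 33/y)
(r(-55, 58) - 2413)/(Z - 2289) = (33/58 - 2413)/(361 - 2289) = (33*(1/58) - 2413)/(-1928) = (33/58 - 2413)*(-1/1928) = -139921/58*(-1/1928) = 139921/111824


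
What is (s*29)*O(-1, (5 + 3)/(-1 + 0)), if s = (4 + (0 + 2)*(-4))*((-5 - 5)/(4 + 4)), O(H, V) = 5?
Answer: 725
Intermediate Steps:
s = 5 (s = (4 + 2*(-4))*(-10/8) = (4 - 8)*(-10*⅛) = -4*(-5/4) = 5)
(s*29)*O(-1, (5 + 3)/(-1 + 0)) = (5*29)*5 = 145*5 = 725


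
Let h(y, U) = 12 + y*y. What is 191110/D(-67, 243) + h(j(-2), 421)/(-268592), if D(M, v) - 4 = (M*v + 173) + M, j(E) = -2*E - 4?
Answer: -12832702793/1085850308 ≈ -11.818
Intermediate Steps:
j(E) = -4 - 2*E
h(y, U) = 12 + y**2
D(M, v) = 177 + M + M*v (D(M, v) = 4 + ((M*v + 173) + M) = 4 + ((173 + M*v) + M) = 4 + (173 + M + M*v) = 177 + M + M*v)
191110/D(-67, 243) + h(j(-2), 421)/(-268592) = 191110/(177 - 67 - 67*243) + (12 + (-4 - 2*(-2))**2)/(-268592) = 191110/(177 - 67 - 16281) + (12 + (-4 + 4)**2)*(-1/268592) = 191110/(-16171) + (12 + 0**2)*(-1/268592) = 191110*(-1/16171) + (12 + 0)*(-1/268592) = -191110/16171 + 12*(-1/268592) = -191110/16171 - 3/67148 = -12832702793/1085850308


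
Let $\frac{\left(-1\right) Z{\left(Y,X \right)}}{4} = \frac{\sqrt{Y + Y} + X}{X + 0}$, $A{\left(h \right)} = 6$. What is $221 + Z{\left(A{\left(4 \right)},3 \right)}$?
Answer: $217 - \frac{8 \sqrt{3}}{3} \approx 212.38$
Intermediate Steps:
$Z{\left(Y,X \right)} = - \frac{4 \left(X + \sqrt{2} \sqrt{Y}\right)}{X}$ ($Z{\left(Y,X \right)} = - 4 \frac{\sqrt{Y + Y} + X}{X + 0} = - 4 \frac{\sqrt{2 Y} + X}{X} = - 4 \frac{\sqrt{2} \sqrt{Y} + X}{X} = - 4 \frac{X + \sqrt{2} \sqrt{Y}}{X} = - \frac{4 \left(X + \sqrt{2} \sqrt{Y}\right)}{X}$)
$221 + Z{\left(A{\left(4 \right)},3 \right)} = 221 - \left(4 + \frac{4 \sqrt{2} \sqrt{6}}{3}\right) = 221 - \left(4 + 4 \sqrt{2} \cdot \frac{1}{3} \sqrt{6}\right) = 221 - \left(4 + \frac{8 \sqrt{3}}{3}\right) = 217 - \frac{8 \sqrt{3}}{3}$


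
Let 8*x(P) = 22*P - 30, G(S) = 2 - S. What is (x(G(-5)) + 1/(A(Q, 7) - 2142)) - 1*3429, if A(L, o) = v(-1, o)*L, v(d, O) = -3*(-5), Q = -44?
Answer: -4782314/1401 ≈ -3413.5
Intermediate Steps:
v(d, O) = 15
x(P) = -15/4 + 11*P/4 (x(P) = (22*P - 30)/8 = (-30 + 22*P)/8 = -15/4 + 11*P/4)
A(L, o) = 15*L
(x(G(-5)) + 1/(A(Q, 7) - 2142)) - 1*3429 = ((-15/4 + 11*(2 - 1*(-5))/4) + 1/(15*(-44) - 2142)) - 1*3429 = ((-15/4 + 11*(2 + 5)/4) + 1/(-660 - 2142)) - 3429 = ((-15/4 + (11/4)*7) + 1/(-2802)) - 3429 = ((-15/4 + 77/4) - 1/2802) - 3429 = (31/2 - 1/2802) - 3429 = 21715/1401 - 3429 = -4782314/1401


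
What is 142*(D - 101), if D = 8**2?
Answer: -5254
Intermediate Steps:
D = 64
142*(D - 101) = 142*(64 - 101) = 142*(-37) = -5254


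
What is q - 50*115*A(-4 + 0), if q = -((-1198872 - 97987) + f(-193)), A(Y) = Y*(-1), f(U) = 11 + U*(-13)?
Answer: 1271339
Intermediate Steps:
f(U) = 11 - 13*U
A(Y) = -Y
q = 1294339 (q = -((-1198872 - 97987) + (11 - 13*(-193))) = -(-1296859 + (11 + 2509)) = -(-1296859 + 2520) = -1*(-1294339) = 1294339)
q - 50*115*A(-4 + 0) = 1294339 - 50*115*(-(-4 + 0)) = 1294339 - 5750*(-1*(-4)) = 1294339 - 5750*4 = 1294339 - 1*23000 = 1294339 - 23000 = 1271339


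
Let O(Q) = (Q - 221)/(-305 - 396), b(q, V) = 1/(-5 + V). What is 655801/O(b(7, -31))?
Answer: 16549794036/7957 ≈ 2.0799e+6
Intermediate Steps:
O(Q) = 221/701 - Q/701 (O(Q) = (-221 + Q)/(-701) = (-221 + Q)*(-1/701) = 221/701 - Q/701)
655801/O(b(7, -31)) = 655801/(221/701 - 1/(701*(-5 - 31))) = 655801/(221/701 - 1/701/(-36)) = 655801/(221/701 - 1/701*(-1/36)) = 655801/(221/701 + 1/25236) = 655801/(7957/25236) = 655801*(25236/7957) = 16549794036/7957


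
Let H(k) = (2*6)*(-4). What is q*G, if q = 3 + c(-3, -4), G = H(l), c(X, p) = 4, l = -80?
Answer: -336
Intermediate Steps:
H(k) = -48 (H(k) = 12*(-4) = -48)
G = -48
q = 7 (q = 3 + 4 = 7)
q*G = 7*(-48) = -336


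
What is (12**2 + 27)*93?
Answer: 15903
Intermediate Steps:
(12**2 + 27)*93 = (144 + 27)*93 = 171*93 = 15903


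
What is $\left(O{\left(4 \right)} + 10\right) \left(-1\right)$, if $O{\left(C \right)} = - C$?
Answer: $-6$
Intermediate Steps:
$\left(O{\left(4 \right)} + 10\right) \left(-1\right) = \left(\left(-1\right) 4 + 10\right) \left(-1\right) = \left(-4 + 10\right) \left(-1\right) = 6 \left(-1\right) = -6$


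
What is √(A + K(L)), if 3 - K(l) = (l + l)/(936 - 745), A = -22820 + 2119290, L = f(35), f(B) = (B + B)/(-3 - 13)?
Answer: √305925732737/382 ≈ 1447.9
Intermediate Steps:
f(B) = -B/8 (f(B) = (2*B)/(-16) = (2*B)*(-1/16) = -B/8)
L = -35/8 (L = -⅛*35 = -35/8 ≈ -4.3750)
A = 2096470
K(l) = 3 - 2*l/191 (K(l) = 3 - (l + l)/(936 - 745) = 3 - 2*l/191)
√(A + K(L)) = √(2096470 + (3 - 2/191*(-35/8))) = √(2096470 + (3 + 35/764)) = √(2096470 + 2327/764) = √(1601705407/764) = √305925732737/382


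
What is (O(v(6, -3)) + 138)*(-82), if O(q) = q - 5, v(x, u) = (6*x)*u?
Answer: -2050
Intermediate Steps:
v(x, u) = 6*u*x
O(q) = -5 + q
(O(v(6, -3)) + 138)*(-82) = ((-5 + 6*(-3)*6) + 138)*(-82) = ((-5 - 108) + 138)*(-82) = (-113 + 138)*(-82) = 25*(-82) = -2050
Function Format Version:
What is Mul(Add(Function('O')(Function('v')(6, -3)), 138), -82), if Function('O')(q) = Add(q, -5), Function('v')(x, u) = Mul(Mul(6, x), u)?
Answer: -2050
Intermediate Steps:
Function('v')(x, u) = Mul(6, u, x)
Function('O')(q) = Add(-5, q)
Mul(Add(Function('O')(Function('v')(6, -3)), 138), -82) = Mul(Add(Add(-5, Mul(6, -3, 6)), 138), -82) = Mul(Add(Add(-5, -108), 138), -82) = Mul(Add(-113, 138), -82) = Mul(25, -82) = -2050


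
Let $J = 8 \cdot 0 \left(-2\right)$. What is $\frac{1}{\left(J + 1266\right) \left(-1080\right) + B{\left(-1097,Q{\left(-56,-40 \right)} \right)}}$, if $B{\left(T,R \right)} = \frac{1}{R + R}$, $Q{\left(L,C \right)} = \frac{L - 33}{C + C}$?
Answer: $- \frac{89}{121687880} \approx -7.3138 \cdot 10^{-7}$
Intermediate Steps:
$Q{\left(L,C \right)} = \frac{-33 + L}{2 C}$
$J = 0$ ($J = 0 \left(-2\right) = 0$)
$B{\left(T,R \right)} = \frac{1}{2 R}$
$\frac{1}{\left(J + 1266\right) \left(-1080\right) + B{\left(-1097,Q{\left(-56,-40 \right)} \right)}} = \frac{1}{\left(0 + 1266\right) \left(-1080\right) + \frac{1}{2 \frac{-33 - 56}{2 \left(-40\right)}}} = \frac{1}{1266 \left(-1080\right) + \frac{1}{2 \cdot \frac{1}{2} \left(- \frac{1}{40}\right) \left(-89\right)}} = \frac{1}{-1367280 + \frac{1}{2 \cdot \frac{89}{80}}} = \frac{1}{-1367280 + \frac{1}{2} \cdot \frac{80}{89}} = \frac{1}{-1367280 + \frac{40}{89}} = \frac{1}{- \frac{121687880}{89}} = - \frac{89}{121687880}$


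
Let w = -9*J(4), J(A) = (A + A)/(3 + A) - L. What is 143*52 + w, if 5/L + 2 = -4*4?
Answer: 103925/14 ≈ 7423.2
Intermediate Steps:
L = -5/18 (L = 5/(-2 - 4*4) = 5/(-2 - 16) = 5/(-18) = 5*(-1/18) = -5/18 ≈ -0.27778)
J(A) = 5/18 + 2*A/(3 + A) (J(A) = (A + A)/(3 + A) - 1*(-5/18) = (2*A)/(3 + A) + 5/18 = 2*A/(3 + A) + 5/18 = 5/18 + 2*A/(3 + A))
w = -179/14 (w = -(15 + 41*4)/(2*(3 + 4)) = -(15 + 164)/(2*7) = -179/(2*7) = -9*179/126 = -179/14 ≈ -12.786)
143*52 + w = 143*52 - 179/14 = 7436 - 179/14 = 103925/14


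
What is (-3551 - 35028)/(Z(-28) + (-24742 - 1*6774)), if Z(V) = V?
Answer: 38579/31544 ≈ 1.2230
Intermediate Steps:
(-3551 - 35028)/(Z(-28) + (-24742 - 1*6774)) = (-3551 - 35028)/(-28 + (-24742 - 1*6774)) = -38579/(-28 + (-24742 - 6774)) = -38579/(-28 - 31516) = -38579/(-31544) = -38579*(-1/31544) = 38579/31544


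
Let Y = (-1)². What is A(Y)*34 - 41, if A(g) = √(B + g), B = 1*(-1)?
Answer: -41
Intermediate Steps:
Y = 1
B = -1
A(g) = √(-1 + g)
A(Y)*34 - 41 = √(-1 + 1)*34 - 41 = √0*34 - 41 = 0*34 - 41 = 0 - 41 = -41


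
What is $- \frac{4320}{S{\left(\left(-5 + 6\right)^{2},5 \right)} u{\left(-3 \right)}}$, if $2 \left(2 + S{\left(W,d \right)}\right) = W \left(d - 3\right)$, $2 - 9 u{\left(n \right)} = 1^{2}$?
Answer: $38880$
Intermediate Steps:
$u{\left(n \right)} = \frac{1}{9}$ ($u{\left(n \right)} = \frac{2}{9} - \frac{1^{2}}{9} = \frac{2}{9} - \frac{1}{9} = \frac{1}{9}$)
$S{\left(W,d \right)} = -2 + \frac{W \left(-3 + d\right)}{2}$ ($S{\left(W,d \right)} = -2 + \frac{W \left(d - 3\right)}{2} = -2 + \frac{W \left(-3 + d\right)}{2}$)
$- \frac{4320}{S{\left(\left(-5 + 6\right)^{2},5 \right)} u{\left(-3 \right)}} = - \frac{4320}{\left(-2 - \frac{3 \left(-5 + 6\right)^{2}}{2} + \frac{1}{2} \left(-5 + 6\right)^{2} \cdot 5\right) \frac{1}{9}} = - \frac{4320}{\left(-2 - \frac{3 \cdot 1^{2}}{2} + \frac{1}{2} \cdot 1^{2} \cdot 5\right) \frac{1}{9}} = - \frac{4320}{\left(-2 - \frac{3}{2} + \frac{1}{2} \cdot 1 \cdot 5\right) \frac{1}{9}} = - \frac{4320}{\left(-2 - \frac{3}{2} + \frac{5}{2}\right) \frac{1}{9}} = - \frac{4320}{\left(-1\right) \frac{1}{9}} = - \frac{4320}{- \frac{1}{9}} = \left(-4320\right) \left(-9\right) = 38880$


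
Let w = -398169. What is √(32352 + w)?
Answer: I*√365817 ≈ 604.83*I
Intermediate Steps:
√(32352 + w) = √(32352 - 398169) = √(-365817) = I*√365817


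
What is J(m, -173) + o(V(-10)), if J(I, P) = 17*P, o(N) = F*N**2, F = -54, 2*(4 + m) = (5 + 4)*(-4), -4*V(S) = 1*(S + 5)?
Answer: -24203/8 ≈ -3025.4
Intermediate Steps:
V(S) = -5/4 - S/4 (V(S) = -(S + 5)/4 = -(5 + S)/4 = -5/4 - S/4)
m = -22 (m = -4 + ((5 + 4)*(-4))/2 = -4 + (9*(-4))/2 = -4 + (1/2)*(-36) = -4 - 18 = -22)
o(N) = -54*N**2
J(m, -173) + o(V(-10)) = 17*(-173) - 54*(-5/4 - 1/4*(-10))**2 = -2941 - 54*(-5/4 + 5/2)**2 = -2941 - 54*(5/4)**2 = -2941 - 54*25/16 = -2941 - 675/8 = -24203/8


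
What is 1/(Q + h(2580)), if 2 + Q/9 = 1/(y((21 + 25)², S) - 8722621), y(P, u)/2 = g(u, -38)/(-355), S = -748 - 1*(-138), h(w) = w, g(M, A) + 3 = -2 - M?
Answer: 619306333/1586662824507 ≈ 0.00039032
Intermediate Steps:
g(M, A) = -5 - M (g(M, A) = -3 + (-2 - M) = -5 - M)
S = -610 (S = -748 + 138 = -610)
y(P, u) = 2/71 + 2*u/355 (y(P, u) = 2*((-5 - u)/(-355)) = 2*((-5 - u)*(-1/355)) = 2*(1/71 + u/355) = 2/71 + 2*u/355)
Q = -11147514633/619306333 (Q = -18 + 9/((2/71 + (2/355)*(-610)) - 8722621) = -18 + 9/((2/71 - 244/71) - 8722621) = -18 + 9/(-242/71 - 8722621) = -18 + 9/(-619306333/71) = -18 + 9*(-71/619306333) = -18 - 639/619306333 = -11147514633/619306333 ≈ -18.000)
1/(Q + h(2580)) = 1/(-11147514633/619306333 + 2580) = 1/(1586662824507/619306333) = 619306333/1586662824507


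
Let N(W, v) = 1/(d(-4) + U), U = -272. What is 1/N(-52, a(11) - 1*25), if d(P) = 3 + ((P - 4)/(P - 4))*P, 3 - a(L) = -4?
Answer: -273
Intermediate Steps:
a(L) = 7 (a(L) = 3 - 1*(-4) = 3 + 4 = 7)
d(P) = 3 + P (d(P) = 3 + ((-4 + P)/(-4 + P))*P = 3 + 1*P = 3 + P)
N(W, v) = -1/273 (N(W, v) = 1/((3 - 4) - 272) = 1/(-1 - 272) = 1/(-273) = -1/273)
1/N(-52, a(11) - 1*25) = 1/(-1/273) = -273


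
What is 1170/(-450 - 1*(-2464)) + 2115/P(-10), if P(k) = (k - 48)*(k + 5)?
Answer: 459891/58406 ≈ 7.8740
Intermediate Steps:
P(k) = (-48 + k)*(5 + k)
1170/(-450 - 1*(-2464)) + 2115/P(-10) = 1170/(-450 - 1*(-2464)) + 2115/(-240 + (-10)² - 43*(-10)) = 1170/(-450 + 2464) + 2115/(-240 + 100 + 430) = 1170/2014 + 2115/290 = 1170*(1/2014) + 2115*(1/290) = 585/1007 + 423/58 = 459891/58406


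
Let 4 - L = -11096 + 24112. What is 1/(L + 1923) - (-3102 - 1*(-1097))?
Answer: 22233444/11089 ≈ 2005.0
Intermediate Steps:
L = -13012 (L = 4 - (-11096 + 24112) = 4 - 1*13016 = 4 - 13016 = -13012)
1/(L + 1923) - (-3102 - 1*(-1097)) = 1/(-13012 + 1923) - (-3102 - 1*(-1097)) = 1/(-11089) - (-3102 + 1097) = -1/11089 - 1*(-2005) = -1/11089 + 2005 = 22233444/11089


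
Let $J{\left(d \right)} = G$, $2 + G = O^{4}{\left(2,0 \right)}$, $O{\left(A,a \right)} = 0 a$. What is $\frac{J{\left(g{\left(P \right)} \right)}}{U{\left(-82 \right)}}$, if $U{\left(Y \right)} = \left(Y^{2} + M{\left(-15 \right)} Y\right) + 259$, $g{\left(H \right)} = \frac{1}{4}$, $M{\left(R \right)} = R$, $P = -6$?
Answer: $- \frac{2}{8213} \approx -0.00024352$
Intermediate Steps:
$O{\left(A,a \right)} = 0$
$G = -2$ ($G = -2 + 0^{4} = -2 + 0 = -2$)
$g{\left(H \right)} = \frac{1}{4}$
$J{\left(d \right)} = -2$
$U{\left(Y \right)} = 259 + Y^{2} - 15 Y$ ($U{\left(Y \right)} = \left(Y^{2} - 15 Y\right) + 259 = 259 + Y^{2} - 15 Y$)
$\frac{J{\left(g{\left(P \right)} \right)}}{U{\left(-82 \right)}} = - \frac{2}{259 + \left(-82\right)^{2} - -1230} = - \frac{2}{259 + 6724 + 1230} = - \frac{2}{8213}$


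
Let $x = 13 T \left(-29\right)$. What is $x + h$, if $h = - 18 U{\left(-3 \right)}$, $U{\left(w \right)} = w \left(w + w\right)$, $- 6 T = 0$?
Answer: $-324$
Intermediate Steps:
$T = 0$ ($T = \left(- \frac{1}{6}\right) 0 = 0$)
$U{\left(w \right)} = 2 w^{2}$ ($U{\left(w \right)} = w 2 w = 2 w^{2}$)
$x = 0$ ($x = 13 \cdot 0 \left(-29\right) = 0 \left(-29\right) = 0$)
$h = -324$ ($h = - 18 \cdot 2 \left(-3\right)^{2} = - 18 \cdot 2 \cdot 9 = \left(-18\right) 18 = -324$)
$x + h = 0 - 324 = -324$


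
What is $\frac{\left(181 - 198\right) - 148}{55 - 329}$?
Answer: $\frac{165}{274} \approx 0.60219$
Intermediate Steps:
$\frac{\left(181 - 198\right) - 148}{55 - 329} = \frac{-17 - 148}{-274} = \left(-165\right) \left(- \frac{1}{274}\right) = \frac{165}{274}$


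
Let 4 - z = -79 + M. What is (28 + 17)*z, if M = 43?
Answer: 1800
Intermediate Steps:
z = 40 (z = 4 - (-79 + 43) = 4 - 1*(-36) = 4 + 36 = 40)
(28 + 17)*z = (28 + 17)*40 = 45*40 = 1800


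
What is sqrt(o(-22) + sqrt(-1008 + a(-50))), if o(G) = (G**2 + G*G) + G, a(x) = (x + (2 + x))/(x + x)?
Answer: sqrt(94600 + 10*I*sqrt(100702))/10 ≈ 30.761 + 0.5158*I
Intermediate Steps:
a(x) = (2 + 2*x)/(2*x) (a(x) = (2 + 2*x)/((2*x)) = (2 + 2*x)*(1/(2*x)) = (2 + 2*x)/(2*x))
o(G) = G + 2*G**2 (o(G) = (G**2 + G**2) + G = 2*G**2 + G = G + 2*G**2)
sqrt(o(-22) + sqrt(-1008 + a(-50))) = sqrt(-22*(1 + 2*(-22)) + sqrt(-1008 + (1 - 50)/(-50))) = sqrt(-22*(1 - 44) + sqrt(-1008 - 1/50*(-49))) = sqrt(-22*(-43) + sqrt(-1008 + 49/50)) = sqrt(946 + sqrt(-50351/50)) = sqrt(946 + I*sqrt(100702)/10)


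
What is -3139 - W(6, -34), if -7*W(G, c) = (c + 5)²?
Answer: -21132/7 ≈ -3018.9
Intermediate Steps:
W(G, c) = -(5 + c)²/7 (W(G, c) = -(c + 5)²/7 = -(5 + c)²/7)
-3139 - W(6, -34) = -3139 - (-1)*(5 - 34)²/7 = -3139 - (-1)*(-29)²/7 = -3139 - (-1)*841/7 = -3139 - 1*(-841/7) = -3139 + 841/7 = -21132/7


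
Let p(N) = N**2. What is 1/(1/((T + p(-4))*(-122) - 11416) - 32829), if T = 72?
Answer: -22152/727228009 ≈ -3.0461e-5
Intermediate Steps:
1/(1/((T + p(-4))*(-122) - 11416) - 32829) = 1/(1/((72 + (-4)**2)*(-122) - 11416) - 32829) = 1/(1/((72 + 16)*(-122) - 11416) - 32829) = 1/(1/(88*(-122) - 11416) - 32829) = 1/(1/(-10736 - 11416) - 32829) = 1/(1/(-22152) - 32829) = 1/(-1/22152 - 32829) = 1/(-727228009/22152) = -22152/727228009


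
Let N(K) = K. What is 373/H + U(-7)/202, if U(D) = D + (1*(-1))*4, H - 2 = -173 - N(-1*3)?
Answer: -38597/16968 ≈ -2.2747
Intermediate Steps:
H = -168 (H = 2 + (-173 - (-1)*3) = 2 + (-173 - 1*(-3)) = 2 + (-173 + 3) = 2 - 170 = -168)
U(D) = -4 + D (U(D) = D - 1*4 = D - 4 = -4 + D)
373/H + U(-7)/202 = 373/(-168) + (-4 - 7)/202 = 373*(-1/168) - 11*1/202 = -373/168 - 11/202 = -38597/16968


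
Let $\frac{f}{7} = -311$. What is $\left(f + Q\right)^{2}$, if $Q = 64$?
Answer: $4464769$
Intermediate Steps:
$f = -2177$ ($f = 7 \left(-311\right) = -2177$)
$\left(f + Q\right)^{2} = \left(-2177 + 64\right)^{2} = \left(-2113\right)^{2} = 4464769$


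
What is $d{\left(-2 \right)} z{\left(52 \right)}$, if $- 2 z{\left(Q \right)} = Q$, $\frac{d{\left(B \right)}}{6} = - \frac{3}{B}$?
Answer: $-234$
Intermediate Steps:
$d{\left(B \right)} = - \frac{18}{B}$ ($d{\left(B \right)} = 6 \left(- \frac{3}{B}\right) = - \frac{18}{B}$)
$z{\left(Q \right)} = - \frac{Q}{2}$
$d{\left(-2 \right)} z{\left(52 \right)} = - \frac{18}{-2} \left(\left(- \frac{1}{2}\right) 52\right) = \left(-18\right) \left(- \frac{1}{2}\right) \left(-26\right) = 9 \left(-26\right) = -234$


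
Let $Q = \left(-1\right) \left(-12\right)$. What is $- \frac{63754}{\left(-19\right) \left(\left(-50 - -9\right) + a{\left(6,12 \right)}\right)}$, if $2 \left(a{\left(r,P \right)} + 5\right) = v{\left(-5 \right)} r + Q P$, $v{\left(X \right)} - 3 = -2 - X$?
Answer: $\frac{31877}{418} \approx 76.261$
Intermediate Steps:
$Q = 12$
$v{\left(X \right)} = 1 - X$ ($v{\left(X \right)} = 3 - \left(2 + X\right) = 1 - X$)
$a{\left(r,P \right)} = -5 + 3 r + 6 P$ ($a{\left(r,P \right)} = -5 + \frac{\left(1 - -5\right) r + 12 P}{2} = -5 + \frac{\left(1 + 5\right) r + 12 P}{2} = -5 + \frac{6 r + 12 P}{2} = -5 + \left(3 r + 6 P\right) = -5 + 3 r + 6 P$)
$- \frac{63754}{\left(-19\right) \left(\left(-50 - -9\right) + a{\left(6,12 \right)}\right)} = - \frac{63754}{\left(-19\right) \left(\left(-50 - -9\right) + \left(-5 + 3 \cdot 6 + 6 \cdot 12\right)\right)} = - \frac{63754}{\left(-19\right) \left(\left(-50 + 9\right) + \left(-5 + 18 + 72\right)\right)} = - \frac{63754}{\left(-19\right) \left(-41 + 85\right)} = - \frac{63754}{\left(-19\right) 44} = - \frac{63754}{-836} = \left(-63754\right) \left(- \frac{1}{836}\right) = \frac{31877}{418}$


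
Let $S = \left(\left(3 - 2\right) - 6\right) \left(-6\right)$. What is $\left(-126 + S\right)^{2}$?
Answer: $9216$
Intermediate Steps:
$S = 30$ ($S = \left(1 - 6\right) \left(-6\right) = \left(-5\right) \left(-6\right) = 30$)
$\left(-126 + S\right)^{2} = \left(-126 + 30\right)^{2} = \left(-96\right)^{2} = 9216$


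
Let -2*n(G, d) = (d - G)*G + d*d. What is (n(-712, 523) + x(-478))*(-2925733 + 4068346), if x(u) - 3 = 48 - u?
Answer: 693393556437/2 ≈ 3.4670e+11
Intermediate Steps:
x(u) = 51 - u (x(u) = 3 + (48 - u) = 51 - u)
n(G, d) = -d²/2 - G*(d - G)/2 (n(G, d) = -((d - G)*G + d*d)/2 = -(G*(d - G) + d²)/2 = -(d² + G*(d - G))/2 = -d²/2 - G*(d - G)/2)
(n(-712, 523) + x(-478))*(-2925733 + 4068346) = (((½)*(-712)² - ½*523² - ½*(-712)*523) + (51 - 1*(-478)))*(-2925733 + 4068346) = (((½)*506944 - ½*273529 + 186188) + (51 + 478))*1142613 = ((253472 - 273529/2 + 186188) + 529)*1142613 = (605791/2 + 529)*1142613 = (606849/2)*1142613 = 693393556437/2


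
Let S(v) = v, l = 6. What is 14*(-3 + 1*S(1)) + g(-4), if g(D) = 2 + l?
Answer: -20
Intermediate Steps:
g(D) = 8 (g(D) = 2 + 6 = 8)
14*(-3 + 1*S(1)) + g(-4) = 14*(-3 + 1*1) + 8 = 14*(-3 + 1) + 8 = 14*(-2) + 8 = -28 + 8 = -20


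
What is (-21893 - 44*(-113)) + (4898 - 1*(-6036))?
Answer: -5987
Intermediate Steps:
(-21893 - 44*(-113)) + (4898 - 1*(-6036)) = (-21893 + 4972) + (4898 + 6036) = -16921 + 10934 = -5987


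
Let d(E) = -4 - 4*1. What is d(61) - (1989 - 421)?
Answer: -1576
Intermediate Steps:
d(E) = -8 (d(E) = -4 - 4 = -8)
d(61) - (1989 - 421) = -8 - (1989 - 421) = -8 - 1*1568 = -8 - 1568 = -1576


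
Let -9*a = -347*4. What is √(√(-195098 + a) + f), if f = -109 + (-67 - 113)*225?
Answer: √(-365481 + 21*I*√35806)/3 ≈ 1.0955 + 201.52*I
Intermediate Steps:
a = 1388/9 (a = -(-347)*4/9 = -⅑*(-1388) = 1388/9 ≈ 154.22)
f = -40609 (f = -109 - 180*225 = -109 - 40500 = -40609)
√(√(-195098 + a) + f) = √(√(-195098 + 1388/9) - 40609) = √(√(-1754494/9) - 40609) = √(7*I*√35806/3 - 40609) = √(-40609 + 7*I*√35806/3)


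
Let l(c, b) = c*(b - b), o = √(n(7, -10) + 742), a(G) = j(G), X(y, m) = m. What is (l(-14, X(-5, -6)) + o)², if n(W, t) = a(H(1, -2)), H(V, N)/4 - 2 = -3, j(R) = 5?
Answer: 747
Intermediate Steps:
H(V, N) = -4 (H(V, N) = 8 + 4*(-3) = 8 - 12 = -4)
a(G) = 5
n(W, t) = 5
o = 3*√83 (o = √(5 + 742) = √747 = 3*√83 ≈ 27.331)
l(c, b) = 0 (l(c, b) = c*0 = 0)
(l(-14, X(-5, -6)) + o)² = (0 + 3*√83)² = (3*√83)² = 747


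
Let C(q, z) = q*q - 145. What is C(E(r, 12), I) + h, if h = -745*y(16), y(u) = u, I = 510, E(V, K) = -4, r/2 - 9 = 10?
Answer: -12049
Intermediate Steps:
r = 38 (r = 18 + 2*10 = 18 + 20 = 38)
C(q, z) = -145 + q² (C(q, z) = q² - 145 = -145 + q²)
h = -11920 (h = -745*16 = -11920)
C(E(r, 12), I) + h = (-145 + (-4)²) - 11920 = (-145 + 16) - 11920 = -129 - 11920 = -12049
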